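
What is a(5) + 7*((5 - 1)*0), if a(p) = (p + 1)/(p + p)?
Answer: 3/5 ≈ 0.60000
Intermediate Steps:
a(p) = (1 + p)/(2*p) (a(p) = (1 + p)/((2*p)) = (1 + p)*(1/(2*p)) = (1 + p)/(2*p))
a(5) + 7*((5 - 1)*0) = (1/2)*(1 + 5)/5 + 7*((5 - 1)*0) = (1/2)*(1/5)*6 + 7*(4*0) = 3/5 + 7*0 = 3/5 + 0 = 3/5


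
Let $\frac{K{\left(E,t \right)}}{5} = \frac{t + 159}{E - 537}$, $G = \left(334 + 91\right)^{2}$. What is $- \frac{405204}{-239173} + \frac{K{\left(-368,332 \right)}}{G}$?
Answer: $\frac{779251034621}{459959575625} \approx 1.6942$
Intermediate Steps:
$G = 180625$ ($G = 425^{2} = 180625$)
$K{\left(E,t \right)} = \frac{5 \left(159 + t\right)}{-537 + E}$ ($K{\left(E,t \right)} = 5 \frac{t + 159}{E - 537} = 5 \frac{159 + t}{-537 + E} = \frac{5 \left(159 + t\right)}{-537 + E}$)
$- \frac{405204}{-239173} + \frac{K{\left(-368,332 \right)}}{G} = - \frac{405204}{-239173} + \frac{5 \frac{1}{-537 - 368} \left(159 + 332\right)}{180625} = \left(-405204\right) \left(- \frac{1}{239173}\right) + 5 \frac{1}{-905} \cdot 491 \cdot \frac{1}{180625} = \frac{405204}{239173} + 5 \left(- \frac{1}{905}\right) 491 \cdot \frac{1}{180625} = \frac{405204}{239173} - \frac{491}{32693125} = \frac{779251034621}{459959575625}$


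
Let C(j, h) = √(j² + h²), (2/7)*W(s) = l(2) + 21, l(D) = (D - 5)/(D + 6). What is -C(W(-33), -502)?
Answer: -√65847049/16 ≈ -507.16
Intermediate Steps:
l(D) = (-5 + D)/(6 + D)
W(s) = 1155/16 (W(s) = 7*((-5 + 2)/(6 + 2) + 21)/2 = 7*(-3/8 + 21)/2 = (7/2)*(165/8) = 1155/16)
C(j, h) = √(h² + j²)
-C(W(-33), -502) = -√((-502)² + (1155/16)²) = -√(252004 + 1334025/256) = -√(65847049/256) = -√65847049/16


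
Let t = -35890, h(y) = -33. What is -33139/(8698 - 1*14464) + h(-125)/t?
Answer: 9593137/1668885 ≈ 5.7482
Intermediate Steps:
-33139/(8698 - 1*14464) + h(-125)/t = -33139/(8698 - 1*14464) - 33/(-35890) = -33139/(8698 - 14464) - 33*(-1/35890) = -33139/(-5766) + 33/35890 = -33139*(-1/5766) + 33/35890 = 1069/186 + 33/35890 = 9593137/1668885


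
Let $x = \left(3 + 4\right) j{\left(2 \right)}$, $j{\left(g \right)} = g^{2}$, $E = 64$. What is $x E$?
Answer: $1792$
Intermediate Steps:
$x = 28$ ($x = \left(3 + 4\right) 2^{2} = 7 \cdot 4 = 28$)
$x E = 28 \cdot 64 = 1792$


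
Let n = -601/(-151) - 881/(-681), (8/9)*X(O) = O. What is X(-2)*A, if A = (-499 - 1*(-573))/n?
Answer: -34242723/1084624 ≈ -31.571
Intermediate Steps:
X(O) = 9*O/8
n = 542312/102831 (n = -601*(-1/151) - 881*(-1/681) = 601/151 + 881/681 = 542312/102831 ≈ 5.2738)
A = 3804747/271156 (A = (-499 - 1*(-573))/(542312/102831) = (-499 + 573)*(102831/542312) = 74*(102831/542312) = 3804747/271156 ≈ 14.032)
X(-2)*A = ((9/8)*(-2))*(3804747/271156) = -9/4*3804747/271156 = -34242723/1084624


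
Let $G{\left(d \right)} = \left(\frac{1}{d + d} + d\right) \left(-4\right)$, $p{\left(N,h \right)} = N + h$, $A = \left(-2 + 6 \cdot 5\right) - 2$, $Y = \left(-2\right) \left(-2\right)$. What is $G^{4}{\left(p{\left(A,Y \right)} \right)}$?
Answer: $\frac{10520947447201}{50625} \approx 2.0782 \cdot 10^{8}$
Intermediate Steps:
$Y = 4$
$A = 26$ ($A = \left(-2 + 30\right) - 2 = 28 - 2 = 26$)
$G{\left(d \right)} = - 4 d - \frac{2}{d}$ ($G{\left(d \right)} = \left(\frac{1}{2 d} + d\right) \left(-4\right) = \left(d + \frac{1}{2 d}\right) \left(-4\right) = - 4 d - \frac{2}{d}$)
$G^{4}{\left(p{\left(A,Y \right)} \right)} = \left(- 4 \left(26 + 4\right) - \frac{2}{26 + 4}\right)^{4} = \left(\left(-4\right) 30 - \frac{2}{30}\right)^{4} = \left(-120 - \frac{1}{15}\right)^{4} = \left(- \frac{1801}{15}\right)^{4} = \frac{10520947447201}{50625}$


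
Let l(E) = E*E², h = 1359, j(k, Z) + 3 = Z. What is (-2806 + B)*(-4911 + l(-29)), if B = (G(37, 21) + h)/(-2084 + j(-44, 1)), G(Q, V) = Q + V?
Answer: 85771838450/1043 ≈ 8.2236e+7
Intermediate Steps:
j(k, Z) = -3 + Z
l(E) = E³
B = -1417/2086 (B = ((37 + 21) + 1359)/(-2084 + (-3 + 1)) = (58 + 1359)/(-2084 - 2) = 1417/(-2086) = 1417*(-1/2086) = -1417/2086 ≈ -0.67929)
(-2806 + B)*(-4911 + l(-29)) = (-2806 - 1417/2086)*(-4911 + (-29)³) = -5854733*(-4911 - 24389)/2086 = -5854733/2086*(-29300) = 85771838450/1043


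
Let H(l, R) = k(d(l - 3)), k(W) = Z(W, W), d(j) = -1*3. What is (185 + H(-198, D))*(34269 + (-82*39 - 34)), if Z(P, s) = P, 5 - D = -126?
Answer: 5648734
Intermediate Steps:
D = 131 (D = 5 - 1*(-126) = 5 + 126 = 131)
d(j) = -3
k(W) = W
H(l, R) = -3
(185 + H(-198, D))*(34269 + (-82*39 - 34)) = (185 - 3)*(34269 + (-82*39 - 34)) = 182*(34269 + (-3198 - 34)) = 182*(34269 - 3232) = 182*31037 = 5648734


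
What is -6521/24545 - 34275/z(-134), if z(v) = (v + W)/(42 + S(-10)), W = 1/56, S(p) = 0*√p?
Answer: 659547112979/61387045 ≈ 10744.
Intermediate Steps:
S(p) = 0
W = 1/56 ≈ 0.017857
z(v) = 1/2352 + v/42 (z(v) = (v + 1/56)/(42 + 0) = (1/56 + v)/42 = (1/56 + v)*(1/42) = 1/2352 + v/42)
-6521/24545 - 34275/z(-134) = -6521/24545 - 34275/(1/2352 + (1/42)*(-134)) = -6521*1/24545 - 34275/(1/2352 - 67/21) = -6521/24545 - 34275/(-2501/784) = -6521/24545 - 34275*(-784/2501) = -6521/24545 + 26871600/2501 = 659547112979/61387045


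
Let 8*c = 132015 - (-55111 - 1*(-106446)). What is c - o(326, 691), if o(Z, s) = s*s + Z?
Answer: -467722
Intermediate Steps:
o(Z, s) = Z + s**2 (o(Z, s) = s**2 + Z = Z + s**2)
c = 10085 (c = (132015 - (-55111 - 1*(-106446)))/8 = (132015 - (-55111 + 106446))/8 = (132015 - 1*51335)/8 = (132015 - 51335)/8 = (1/8)*80680 = 10085)
c - o(326, 691) = 10085 - (326 + 691**2) = 10085 - (326 + 477481) = 10085 - 1*477807 = 10085 - 477807 = -467722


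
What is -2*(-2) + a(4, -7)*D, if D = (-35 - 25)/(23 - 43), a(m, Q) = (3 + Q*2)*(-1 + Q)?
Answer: 268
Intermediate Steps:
a(m, Q) = (-1 + Q)*(3 + 2*Q) (a(m, Q) = (3 + 2*Q)*(-1 + Q) = (-1 + Q)*(3 + 2*Q))
D = 3 (D = -60/(-20) = -60*(-1/20) = 3)
-2*(-2) + a(4, -7)*D = -2*(-2) + (-3 - 7 + 2*(-7)**2)*3 = 4 + (-3 - 7 + 2*49)*3 = 4 + (-3 - 7 + 98)*3 = 4 + 88*3 = 4 + 264 = 268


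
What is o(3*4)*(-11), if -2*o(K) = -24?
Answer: -132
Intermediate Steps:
o(K) = 12 (o(K) = -½*(-24) = 12)
o(3*4)*(-11) = 12*(-11) = -132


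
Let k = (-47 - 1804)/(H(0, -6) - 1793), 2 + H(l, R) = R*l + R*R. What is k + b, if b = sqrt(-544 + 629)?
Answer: 1851/1759 + sqrt(85) ≈ 10.272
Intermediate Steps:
H(l, R) = -2 + R**2 + R*l (H(l, R) = -2 + (R*l + R*R) = -2 + (R*l + R**2) = -2 + (R**2 + R*l) = -2 + R**2 + R*l)
k = 1851/1759 (k = (-47 - 1804)/((-2 + (-6)**2 - 6*0) - 1793) = -1851/((-2 + 36 + 0) - 1793) = -1851/(34 - 1793) = -1851/(-1759) = -1851*(-1/1759) = 1851/1759 ≈ 1.0523)
b = sqrt(85) ≈ 9.2195
k + b = 1851/1759 + sqrt(85)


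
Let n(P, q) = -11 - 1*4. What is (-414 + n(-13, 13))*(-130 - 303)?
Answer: 185757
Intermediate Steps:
n(P, q) = -15 (n(P, q) = -11 - 4 = -15)
(-414 + n(-13, 13))*(-130 - 303) = (-414 - 15)*(-130 - 303) = -429*(-433) = 185757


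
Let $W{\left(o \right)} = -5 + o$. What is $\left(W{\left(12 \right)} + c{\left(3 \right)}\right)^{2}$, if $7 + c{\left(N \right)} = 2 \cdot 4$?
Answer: $64$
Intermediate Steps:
$c{\left(N \right)} = 1$ ($c{\left(N \right)} = -7 + 2 \cdot 4 = -7 + 8 = 1$)
$\left(W{\left(12 \right)} + c{\left(3 \right)}\right)^{2} = \left(\left(-5 + 12\right) + 1\right)^{2} = \left(7 + 1\right)^{2} = 8^{2} = 64$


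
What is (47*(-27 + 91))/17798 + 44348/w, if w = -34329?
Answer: -343022036/305493771 ≈ -1.1228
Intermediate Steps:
(47*(-27 + 91))/17798 + 44348/w = (47*(-27 + 91))/17798 + 44348/(-34329) = (47*64)*(1/17798) + 44348*(-1/34329) = 3008*(1/17798) - 44348/34329 = 1504/8899 - 44348/34329 = -343022036/305493771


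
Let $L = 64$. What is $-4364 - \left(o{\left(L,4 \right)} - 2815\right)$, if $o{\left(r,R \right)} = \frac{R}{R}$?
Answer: $-1550$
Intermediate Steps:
$o{\left(r,R \right)} = 1$
$-4364 - \left(o{\left(L,4 \right)} - 2815\right) = -4364 - \left(1 - 2815\right) = -4364 - -2814 = -4364 + 2814 = -1550$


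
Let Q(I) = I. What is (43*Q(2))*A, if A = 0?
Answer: 0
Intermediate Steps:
(43*Q(2))*A = (43*2)*0 = 86*0 = 0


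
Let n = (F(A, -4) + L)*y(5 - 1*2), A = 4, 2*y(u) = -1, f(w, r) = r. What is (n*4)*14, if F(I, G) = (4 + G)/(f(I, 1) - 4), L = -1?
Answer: 28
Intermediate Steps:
y(u) = -½ (y(u) = (½)*(-1) = -½)
F(I, G) = -4/3 - G/3 (F(I, G) = (4 + G)/(1 - 4) = (4 + G)/(-3) = (4 + G)*(-⅓) = -4/3 - G/3)
n = ½ (n = ((-4/3 - ⅓*(-4)) - 1)*(-½) = ((-4/3 + 4/3) - 1)*(-½) = (0 - 1)*(-½) = -1*(-½) = ½ ≈ 0.50000)
(n*4)*14 = ((½)*4)*14 = 2*14 = 28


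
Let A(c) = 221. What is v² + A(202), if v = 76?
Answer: 5997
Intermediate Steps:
v² + A(202) = 76² + 221 = 5776 + 221 = 5997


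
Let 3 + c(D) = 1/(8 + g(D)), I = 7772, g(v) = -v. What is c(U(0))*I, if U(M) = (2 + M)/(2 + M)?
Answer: -155440/7 ≈ -22206.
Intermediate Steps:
U(M) = 1
c(D) = -3 + 1/(8 - D)
c(U(0))*I = ((23 - 3*1)/(-8 + 1))*7772 = ((23 - 3)/(-7))*7772 = -1/7*20*7772 = -20/7*7772 = -155440/7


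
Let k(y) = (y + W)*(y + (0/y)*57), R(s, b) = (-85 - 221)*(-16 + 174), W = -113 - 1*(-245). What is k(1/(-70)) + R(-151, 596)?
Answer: -236914439/4900 ≈ -48350.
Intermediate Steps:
W = 132 (W = -113 + 245 = 132)
R(s, b) = -48348 (R(s, b) = -306*158 = -48348)
k(y) = y*(132 + y) (k(y) = (y + 132)*(y + (0/y)*57) = (132 + y)*(y + 0*57) = (132 + y)*(y + 0) = (132 + y)*y = y*(132 + y))
k(1/(-70)) + R(-151, 596) = (132 + 1/(-70))/(-70) - 48348 = -(132 - 1/70)/70 - 48348 = -1/70*9239/70 - 48348 = -9239/4900 - 48348 = -236914439/4900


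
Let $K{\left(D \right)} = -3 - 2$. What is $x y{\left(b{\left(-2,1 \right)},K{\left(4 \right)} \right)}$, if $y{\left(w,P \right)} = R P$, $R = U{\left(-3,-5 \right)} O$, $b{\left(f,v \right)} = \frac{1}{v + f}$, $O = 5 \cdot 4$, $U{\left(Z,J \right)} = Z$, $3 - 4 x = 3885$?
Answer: $-291150$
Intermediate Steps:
$x = - \frac{1941}{2}$ ($x = \frac{3}{4} - \frac{3885}{4} = - \frac{1941}{2} \approx -970.5$)
$O = 20$
$b{\left(f,v \right)} = \frac{1}{f + v}$
$K{\left(D \right)} = -5$ ($K{\left(D \right)} = -3 - 2 = -5$)
$R = -60$ ($R = \left(-3\right) 20 = -60$)
$y{\left(w,P \right)} = - 60 P$
$x y{\left(b{\left(-2,1 \right)},K{\left(4 \right)} \right)} = - \frac{1941 \left(\left(-60\right) \left(-5\right)\right)}{2} = \left(- \frac{1941}{2}\right) 300 = -291150$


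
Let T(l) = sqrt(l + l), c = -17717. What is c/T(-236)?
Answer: 17717*I*sqrt(118)/236 ≈ 815.49*I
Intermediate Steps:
T(l) = sqrt(2)*sqrt(l) (T(l) = sqrt(2*l) = sqrt(2)*sqrt(l))
c/T(-236) = -17717*(-I*sqrt(118)/236) = -(-17717)*I*sqrt(118)/236 = 17717*I*sqrt(118)/236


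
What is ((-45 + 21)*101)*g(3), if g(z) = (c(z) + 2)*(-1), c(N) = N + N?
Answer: 19392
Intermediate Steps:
c(N) = 2*N
g(z) = -2 - 2*z (g(z) = (2*z + 2)*(-1) = (2 + 2*z)*(-1) = -2 - 2*z)
((-45 + 21)*101)*g(3) = ((-45 + 21)*101)*(-2 - 2*3) = (-24*101)*(-2 - 6) = -2424*(-8) = 19392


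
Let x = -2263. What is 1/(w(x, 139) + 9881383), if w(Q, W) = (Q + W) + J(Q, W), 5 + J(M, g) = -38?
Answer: 1/9879216 ≈ 1.0122e-7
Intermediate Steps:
J(M, g) = -43 (J(M, g) = -5 - 38 = -43)
w(Q, W) = -43 + Q + W (w(Q, W) = (Q + W) - 43 = -43 + Q + W)
1/(w(x, 139) + 9881383) = 1/((-43 - 2263 + 139) + 9881383) = 1/(-2167 + 9881383) = 1/9879216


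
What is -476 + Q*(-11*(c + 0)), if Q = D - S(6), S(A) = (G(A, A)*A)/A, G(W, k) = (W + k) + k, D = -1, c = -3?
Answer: -1103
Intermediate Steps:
G(W, k) = W + 2*k
S(A) = 3*A (S(A) = ((A + 2*A)*A)/A = ((3*A)*A)/A = (3*A²)/A = 3*A)
Q = -19 (Q = -1 - 3*6 = -1 - 1*18 = -1 - 18 = -19)
-476 + Q*(-11*(c + 0)) = -476 - (-209)*(-3 + 0) = -476 - (-209)*(-3) = -476 - 19*33 = -476 - 627 = -1103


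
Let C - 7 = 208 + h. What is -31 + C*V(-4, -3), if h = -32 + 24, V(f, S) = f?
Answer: -859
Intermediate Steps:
h = -8
C = 207 (C = 7 + (208 - 8) = 7 + 200 = 207)
-31 + C*V(-4, -3) = -31 + 207*(-4) = -31 - 828 = -859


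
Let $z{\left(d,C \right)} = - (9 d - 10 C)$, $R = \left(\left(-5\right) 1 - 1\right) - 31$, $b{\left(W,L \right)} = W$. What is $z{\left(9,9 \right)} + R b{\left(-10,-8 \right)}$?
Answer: $379$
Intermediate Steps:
$R = -37$ ($R = \left(-5 - 1\right) - 31 = -6 - 31 = -37$)
$z{\left(d,C \right)} = - 9 d + 10 C$ ($z{\left(d,C \right)} = - (- 10 C + 9 d) = - 9 d + 10 C$)
$z{\left(9,9 \right)} + R b{\left(-10,-8 \right)} = \left(\left(-9\right) 9 + 10 \cdot 9\right) - -370 = \left(-81 + 90\right) + 370 = 9 + 370 = 379$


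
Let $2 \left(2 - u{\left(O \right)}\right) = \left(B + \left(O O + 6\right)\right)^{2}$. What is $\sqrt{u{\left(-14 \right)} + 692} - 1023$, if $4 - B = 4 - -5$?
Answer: $-1023 + \frac{i \sqrt{74842}}{2} \approx -1023.0 + 136.79 i$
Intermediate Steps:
$B = -5$ ($B = 4 - \left(4 - -5\right) = 4 - \left(4 + 5\right) = 4 - 9 = -5$)
$u{\left(O \right)} = 2 - \frac{\left(1 + O^{2}\right)^{2}}{2}$ ($u{\left(O \right)} = 2 - \frac{\left(-5 + \left(O O + 6\right)\right)^{2}}{2} = 2 - \frac{\left(-5 + \left(O^{2} + 6\right)\right)^{2}}{2} = 2 - \frac{\left(-5 + \left(6 + O^{2}\right)\right)^{2}}{2} = 2 - \frac{\left(1 + O^{2}\right)^{2}}{2}$)
$\sqrt{u{\left(-14 \right)} + 692} - 1023 = \sqrt{\left(2 - \frac{\left(1 + \left(-14\right)^{2}\right)^{2}}{2}\right) + 692} - 1023 = \sqrt{\left(2 - \frac{\left(1 + 196\right)^{2}}{2}\right) + 692} - 1023 = \sqrt{\left(2 - \frac{197^{2}}{2}\right) + 692} - 1023 = \sqrt{\left(2 - \frac{38809}{2}\right) + 692} - 1023 = \sqrt{- \frac{38805}{2} + 692} - 1023 = \sqrt{- \frac{37421}{2}} - 1023 = \frac{i \sqrt{74842}}{2} - 1023 = -1023 + \frac{i \sqrt{74842}}{2}$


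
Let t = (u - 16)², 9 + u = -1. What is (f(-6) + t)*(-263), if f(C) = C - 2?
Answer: -175684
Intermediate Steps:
u = -10 (u = -9 - 1 = -10)
t = 676 (t = (-10 - 16)² = (-26)² = 676)
f(C) = -2 + C
(f(-6) + t)*(-263) = ((-2 - 6) + 676)*(-263) = (-8 + 676)*(-263) = 668*(-263) = -175684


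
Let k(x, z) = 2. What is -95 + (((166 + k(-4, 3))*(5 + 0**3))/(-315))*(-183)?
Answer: 393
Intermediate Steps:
-95 + (((166 + k(-4, 3))*(5 + 0**3))/(-315))*(-183) = -95 + (((166 + 2)*(5 + 0**3))/(-315))*(-183) = -95 + ((168*(5 + 0))*(-1/315))*(-183) = -95 + ((168*5)*(-1/315))*(-183) = -95 + (840*(-1/315))*(-183) = -95 - 8/3*(-183) = -95 + 488 = 393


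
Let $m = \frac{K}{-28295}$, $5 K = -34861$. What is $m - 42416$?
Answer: $- \frac{6000768739}{141475} \approx -42416.0$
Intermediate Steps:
$K = - \frac{34861}{5}$ ($K = \frac{1}{5} \left(-34861\right) = - \frac{34861}{5} \approx -6972.2$)
$m = \frac{34861}{141475}$ ($m = - \frac{34861}{5 \left(-28295\right)} = \left(- \frac{34861}{5}\right) \left(- \frac{1}{28295}\right) = \frac{34861}{141475} \approx 0.24641$)
$m - 42416 = \frac{34861}{141475} - 42416 = - \frac{6000768739}{141475}$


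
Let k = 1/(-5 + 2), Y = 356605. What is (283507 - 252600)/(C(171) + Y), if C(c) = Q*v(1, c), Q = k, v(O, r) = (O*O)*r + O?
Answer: 92721/1069643 ≈ 0.086684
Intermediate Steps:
v(O, r) = O + r*O**2 (v(O, r) = O**2*r + O = r*O**2 + O = O + r*O**2)
k = -1/3 (k = 1/(-3) = -1/3 ≈ -0.33333)
Q = -1/3 ≈ -0.33333
C(c) = -1/3 - c/3 (C(c) = -(1 + 1*c)/3 = -(1 + c)/3 = -1/3 - c/3)
(283507 - 252600)/(C(171) + Y) = (283507 - 252600)/((-1/3 - 1/3*171) + 356605) = 30907/((-1/3 - 57) + 356605) = 30907/(-172/3 + 356605) = 30907/(1069643/3) = 30907*(3/1069643) = 92721/1069643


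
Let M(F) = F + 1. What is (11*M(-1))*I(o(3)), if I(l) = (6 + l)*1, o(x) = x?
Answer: 0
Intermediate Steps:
I(l) = 6 + l
M(F) = 1 + F
(11*M(-1))*I(o(3)) = (11*(1 - 1))*(6 + 3) = (11*0)*9 = 0*9 = 0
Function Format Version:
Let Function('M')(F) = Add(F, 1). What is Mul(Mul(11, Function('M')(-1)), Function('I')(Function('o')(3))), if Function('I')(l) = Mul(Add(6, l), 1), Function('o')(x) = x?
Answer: 0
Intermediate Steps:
Function('I')(l) = Add(6, l)
Function('M')(F) = Add(1, F)
Mul(Mul(11, Function('M')(-1)), Function('I')(Function('o')(3))) = Mul(Mul(11, Add(1, -1)), Add(6, 3)) = Mul(Mul(11, 0), 9) = Mul(0, 9) = 0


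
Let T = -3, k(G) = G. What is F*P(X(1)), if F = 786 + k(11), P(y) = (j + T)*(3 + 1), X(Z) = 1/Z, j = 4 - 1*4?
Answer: -9564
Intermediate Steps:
j = 0 (j = 4 - 4 = 0)
P(y) = -12 (P(y) = (0 - 3)*(3 + 1) = -3*4 = -12)
F = 797 (F = 786 + 11 = 797)
F*P(X(1)) = 797*(-12) = -9564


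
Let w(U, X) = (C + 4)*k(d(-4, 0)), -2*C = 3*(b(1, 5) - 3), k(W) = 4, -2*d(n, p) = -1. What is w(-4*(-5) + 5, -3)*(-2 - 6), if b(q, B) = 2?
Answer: -176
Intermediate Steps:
d(n, p) = ½ (d(n, p) = -½*(-1) = ½)
C = 3/2 (C = -3*(2 - 3)/2 = -3*(-1)/2 = -½*(-3) = 3/2 ≈ 1.5000)
w(U, X) = 22 (w(U, X) = (3/2 + 4)*4 = (11/2)*4 = 22)
w(-4*(-5) + 5, -3)*(-2 - 6) = 22*(-2 - 6) = 22*(-8) = -176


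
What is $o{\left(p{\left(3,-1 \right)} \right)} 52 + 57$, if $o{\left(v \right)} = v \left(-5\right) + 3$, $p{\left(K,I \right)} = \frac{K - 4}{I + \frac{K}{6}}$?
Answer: $-307$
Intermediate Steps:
$p{\left(K,I \right)} = \frac{-4 + K}{I + \frac{K}{6}}$ ($p{\left(K,I \right)} = \frac{-4 + K}{I + K \frac{1}{6}} = \frac{-4 + K}{I + \frac{K}{6}}$)
$o{\left(v \right)} = 3 - 5 v$ ($o{\left(v \right)} = - 5 v + 3 = 3 - 5 v$)
$o{\left(p{\left(3,-1 \right)} \right)} 52 + 57 = \left(3 - 5 \frac{6 \left(-4 + 3\right)}{3 + 6 \left(-1\right)}\right) 52 + 57 = \left(3 - 5 \cdot 6 \frac{1}{3 - 6} \left(-1\right)\right) 52 + 57 = \left(3 - 5 \cdot 6 \frac{1}{-3} \left(-1\right)\right) 52 + 57 = \left(3 - 5 \cdot 6 \left(- \frac{1}{3}\right) \left(-1\right)\right) 52 + 57 = \left(3 - 10\right) 52 + 57 = \left(-7\right) 52 + 57 = -364 + 57 = -307$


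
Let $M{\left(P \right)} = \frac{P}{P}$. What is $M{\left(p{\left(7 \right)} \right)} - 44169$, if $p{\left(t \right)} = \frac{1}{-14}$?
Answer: $-44168$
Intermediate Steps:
$p{\left(t \right)} = - \frac{1}{14}$
$M{\left(P \right)} = 1$
$M{\left(p{\left(7 \right)} \right)} - 44169 = 1 - 44169 = -44168$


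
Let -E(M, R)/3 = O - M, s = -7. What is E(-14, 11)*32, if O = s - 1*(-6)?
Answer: -1248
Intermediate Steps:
O = -1 (O = -7 - 1*(-6) = -7 + 6 = -1)
E(M, R) = 3 + 3*M (E(M, R) = -3*(-1 - M) = 3 + 3*M)
E(-14, 11)*32 = (3 + 3*(-14))*32 = (3 - 42)*32 = -39*32 = -1248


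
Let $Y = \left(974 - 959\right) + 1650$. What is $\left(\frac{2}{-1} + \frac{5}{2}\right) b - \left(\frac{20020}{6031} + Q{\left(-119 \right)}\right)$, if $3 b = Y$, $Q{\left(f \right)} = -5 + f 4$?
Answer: $\frac{9108987}{12062} \approx 755.18$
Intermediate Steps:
$Q{\left(f \right)} = -5 + 4 f$
$Y = 1665$ ($Y = 15 + 1650 = 1665$)
$b = 555$ ($b = \frac{1}{3} \cdot 1665 = 555$)
$\left(\frac{2}{-1} + \frac{5}{2}\right) b - \left(\frac{20020}{6031} + Q{\left(-119 \right)}\right) = \left(\frac{2}{-1} + \frac{5}{2}\right) 555 - \left(-5 - 476 + \frac{20020}{6031}\right) = \left(2 \left(-1\right) + 5 \cdot \frac{1}{2}\right) 555 + \left(20020 \left(- \frac{1}{6031}\right) - \left(-5 - 476\right)\right) = \left(-2 + \frac{5}{2}\right) 555 - - \frac{2880891}{6031} = \frac{1}{2} \cdot 555 + \left(- \frac{20020}{6031} + 481\right) = \frac{555}{2} + \frac{2880891}{6031} = \frac{9108987}{12062}$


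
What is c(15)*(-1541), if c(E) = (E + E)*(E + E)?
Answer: -1386900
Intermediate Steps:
c(E) = 4*E² (c(E) = (2*E)*(2*E) = 4*E²)
c(15)*(-1541) = (4*15²)*(-1541) = (4*225)*(-1541) = 900*(-1541) = -1386900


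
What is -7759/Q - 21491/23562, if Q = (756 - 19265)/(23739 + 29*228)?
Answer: 5548297925939/436109058 ≈ 12722.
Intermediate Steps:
Q = -18509/30351 (Q = -18509/(23739 + 6612) = -18509/30351 ≈ -0.60983)
-7759/Q - 21491/23562 = -7759/(-18509/30351) - 21491/23562 = -7759*(-30351/18509) - 21491*1/23562 = 235493409/18509 - 21491/23562 = 5548297925939/436109058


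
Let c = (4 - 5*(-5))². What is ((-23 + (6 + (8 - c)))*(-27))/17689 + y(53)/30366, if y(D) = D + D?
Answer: 49912481/38367441 ≈ 1.3009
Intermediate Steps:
y(D) = 2*D
c = 841 (c = (4 + 25)² = 29² = 841)
((-23 + (6 + (8 - c)))*(-27))/17689 + y(53)/30366 = ((-23 + (6 + (8 - 1*841)))*(-27))/17689 + (2*53)/30366 = ((-23 + (6 + (8 - 841)))*(-27))*(1/17689) + 106*(1/30366) = ((-23 + (6 - 833))*(-27))*(1/17689) + 53/15183 = ((-23 - 827)*(-27))*(1/17689) + 53/15183 = -850*(-27)*(1/17689) + 53/15183 = 22950*(1/17689) + 53/15183 = 22950/17689 + 53/15183 = 49912481/38367441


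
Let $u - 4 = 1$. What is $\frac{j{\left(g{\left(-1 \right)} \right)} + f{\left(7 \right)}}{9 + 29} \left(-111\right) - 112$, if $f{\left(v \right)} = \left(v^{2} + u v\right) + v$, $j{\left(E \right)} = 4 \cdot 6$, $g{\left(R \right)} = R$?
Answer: $- \frac{17021}{38} \approx -447.92$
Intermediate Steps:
$u = 5$ ($u = 4 + 1 = 5$)
$j{\left(E \right)} = 24$
$f{\left(v \right)} = v^{2} + 6 v$ ($f{\left(v \right)} = \left(v^{2} + 5 v\right) + v = v^{2} + 6 v$)
$\frac{j{\left(g{\left(-1 \right)} \right)} + f{\left(7 \right)}}{9 + 29} \left(-111\right) - 112 = \frac{24 + 7 \left(6 + 7\right)}{9 + 29} \left(-111\right) - 112 = \frac{24 + 7 \cdot 13}{38} \left(-111\right) - 112 = \left(24 + 91\right) \frac{1}{38} \left(-111\right) - 112 = 115 \cdot \frac{1}{38} \left(-111\right) - 112 = \frac{115}{38} \left(-111\right) - 112 = - \frac{12765}{38} - 112 = - \frac{17021}{38}$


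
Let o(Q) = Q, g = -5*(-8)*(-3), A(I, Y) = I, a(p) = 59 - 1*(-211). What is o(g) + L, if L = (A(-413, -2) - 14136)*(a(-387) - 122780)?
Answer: 1782397870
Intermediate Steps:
a(p) = 270 (a(p) = 59 + 211 = 270)
g = -120 (g = 40*(-3) = -120)
L = 1782397990 (L = (-413 - 14136)*(270 - 122780) = -14549*(-122510) = 1782397990)
o(g) + L = -120 + 1782397990 = 1782397870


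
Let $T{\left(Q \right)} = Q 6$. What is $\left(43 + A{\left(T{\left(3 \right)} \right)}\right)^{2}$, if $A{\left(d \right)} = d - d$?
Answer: $1849$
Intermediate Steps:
$T{\left(Q \right)} = 6 Q$
$A{\left(d \right)} = 0$
$\left(43 + A{\left(T{\left(3 \right)} \right)}\right)^{2} = \left(43 + 0\right)^{2} = 43^{2} = 1849$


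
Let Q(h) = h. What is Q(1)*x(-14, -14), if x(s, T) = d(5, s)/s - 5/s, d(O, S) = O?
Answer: 0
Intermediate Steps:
x(s, T) = 0 (x(s, T) = 5/s - 5/s = 0)
Q(1)*x(-14, -14) = 1*0 = 0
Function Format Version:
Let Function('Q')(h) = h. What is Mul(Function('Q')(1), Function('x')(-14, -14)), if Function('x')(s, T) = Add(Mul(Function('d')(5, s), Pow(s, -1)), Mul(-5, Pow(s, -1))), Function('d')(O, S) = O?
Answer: 0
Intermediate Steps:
Function('x')(s, T) = 0 (Function('x')(s, T) = Add(Mul(5, Pow(s, -1)), Mul(-5, Pow(s, -1))) = 0)
Mul(Function('Q')(1), Function('x')(-14, -14)) = Mul(1, 0) = 0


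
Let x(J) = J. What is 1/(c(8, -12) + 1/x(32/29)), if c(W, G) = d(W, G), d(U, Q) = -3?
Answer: -32/67 ≈ -0.47761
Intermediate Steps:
c(W, G) = -3
1/(c(8, -12) + 1/x(32/29)) = 1/(-3 + 1/(32/29)) = 1/(-3 + 29/32) = 1/(-67/32) = -32/67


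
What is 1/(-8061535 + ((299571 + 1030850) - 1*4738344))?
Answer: -1/11469458 ≈ -8.7188e-8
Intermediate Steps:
1/(-8061535 + ((299571 + 1030850) - 1*4738344)) = 1/(-8061535 + (1330421 - 4738344)) = 1/(-8061535 - 3407923) = 1/(-11469458) = -1/11469458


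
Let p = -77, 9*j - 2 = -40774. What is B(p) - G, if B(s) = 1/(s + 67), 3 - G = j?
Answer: -407999/90 ≈ -4533.3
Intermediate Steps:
j = -40772/9 (j = 2/9 + (⅑)*(-40774) = 2/9 - 40774/9 = -40772/9 ≈ -4530.2)
G = 40799/9 (G = 3 - 1*(-40772/9) = 3 + 40772/9 = 40799/9 ≈ 4533.2)
B(s) = 1/(67 + s)
B(p) - G = 1/(67 - 77) - 1*40799/9 = 1/(-10) - 40799/9 = -⅒ - 40799/9 = -407999/90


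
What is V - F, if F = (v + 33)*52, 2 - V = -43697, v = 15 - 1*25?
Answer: 42503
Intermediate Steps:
v = -10 (v = 15 - 25 = -10)
V = 43699 (V = 2 - 1*(-43697) = 2 + 43697 = 43699)
F = 1196 (F = (-10 + 33)*52 = 23*52 = 1196)
V - F = 43699 - 1*1196 = 43699 - 1196 = 42503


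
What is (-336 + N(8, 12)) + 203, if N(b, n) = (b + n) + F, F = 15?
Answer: -98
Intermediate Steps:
N(b, n) = 15 + b + n (N(b, n) = (b + n) + 15 = 15 + b + n)
(-336 + N(8, 12)) + 203 = (-336 + (15 + 8 + 12)) + 203 = (-336 + 35) + 203 = -301 + 203 = -98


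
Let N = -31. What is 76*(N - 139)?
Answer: -12920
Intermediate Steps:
76*(N - 139) = 76*(-31 - 139) = 76*(-170) = -12920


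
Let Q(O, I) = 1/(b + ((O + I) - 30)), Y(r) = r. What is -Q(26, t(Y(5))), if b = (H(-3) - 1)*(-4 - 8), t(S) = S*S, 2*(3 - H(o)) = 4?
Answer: -1/21 ≈ -0.047619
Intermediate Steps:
H(o) = 1 (H(o) = 3 - ½*4 = 3 - 2 = 1)
t(S) = S²
b = 0 (b = (1 - 1)*(-4 - 8) = 0*(-12) = 0)
Q(O, I) = 1/(-30 + I + O) (Q(O, I) = 1/(0 + ((O + I) - 30)) = 1/(0 + ((I + O) - 30)) = 1/(0 + (-30 + I + O)) = 1/(-30 + I + O))
-Q(26, t(Y(5))) = -1/(-30 + 5² + 26) = -1/(-30 + 25 + 26) = -1/21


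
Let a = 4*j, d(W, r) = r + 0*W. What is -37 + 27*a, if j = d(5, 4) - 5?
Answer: -145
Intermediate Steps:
d(W, r) = r (d(W, r) = r + 0 = r)
j = -1 (j = 4 - 5 = -1)
a = -4 (a = 4*(-1) = -4)
-37 + 27*a = -37 + 27*(-4) = -37 - 108 = -145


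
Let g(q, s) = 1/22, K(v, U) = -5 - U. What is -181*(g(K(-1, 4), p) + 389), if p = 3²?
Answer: -1549179/22 ≈ -70417.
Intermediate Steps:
p = 9
g(q, s) = 1/22
-181*(g(K(-1, 4), p) + 389) = -181*(1/22 + 389) = -181*8559/22 = -1549179/22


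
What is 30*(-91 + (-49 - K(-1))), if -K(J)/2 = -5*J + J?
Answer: -3960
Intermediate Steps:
K(J) = 8*J (K(J) = -2*(-5*J + J) = -(-8)*J = 8*J)
30*(-91 + (-49 - K(-1))) = 30*(-91 + (-49 - 8*(-1))) = 30*(-91 + (-49 - 1*(-8))) = 30*(-91 + (-49 + 8)) = 30*(-91 - 41) = 30*(-132) = -3960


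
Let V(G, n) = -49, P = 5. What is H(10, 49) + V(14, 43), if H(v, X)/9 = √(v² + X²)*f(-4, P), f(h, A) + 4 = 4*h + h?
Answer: -49 - 216*√2501 ≈ -10851.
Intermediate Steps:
f(h, A) = -4 + 5*h (f(h, A) = -4 + (4*h + h) = -4 + 5*h)
H(v, X) = -216*√(X² + v²) (H(v, X) = 9*(√(v² + X²)*(-4 + 5*(-4))) = 9*(√(X² + v²)*(-4 - 20)) = 9*(√(X² + v²)*(-24)) = 9*(-24*√(X² + v²)) = -216*√(X² + v²))
H(10, 49) + V(14, 43) = -216*√(49² + 10²) - 49 = -216*√(2401 + 100) - 49 = -216*√2501 - 49 = -49 - 216*√2501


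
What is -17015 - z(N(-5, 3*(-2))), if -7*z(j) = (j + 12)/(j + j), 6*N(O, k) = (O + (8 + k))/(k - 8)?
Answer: -237873/14 ≈ -16991.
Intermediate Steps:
N(O, k) = (8 + O + k)/(6*(-8 + k)) (N(O, k) = ((O + (8 + k))/(k - 8))/6 = ((8 + O + k)/(-8 + k))/6 = (8 + O + k)/(6*(-8 + k)))
z(j) = -(12 + j)/(14*j) (z(j) = -(j + 12)/(7*(j + j)) = -(12 + j)/(7*(2*j)) = -(12 + j)*1/(2*j)/7 = -(12 + j)/(14*j))
-17015 - z(N(-5, 3*(-2))) = -17015 - (-12 - (8 - 5 + 3*(-2))/(6*(-8 + 3*(-2))))/(14*((8 - 5 + 3*(-2))/(6*(-8 + 3*(-2))))) = -17015 - (-12 - (8 - 5 - 6)/(6*(-8 - 6)))/(14*((8 - 5 - 6)/(6*(-8 - 6)))) = -17015 - (-12 - (-3)/(6*(-14)))/(14*((⅙)*(-3)/(-14))) = -17015 - (-12 - (-1)*(-3)/(6*14))/(14*((⅙)*(-1/14)*(-3))) = -17015 - (-12 - 1*1/28)/(14*1/28) = -17015 - 28*(-12 - 1/28)/14 = -17015 - 28*(-337)/(14*28) = -17015 - 1*(-337/14) = -17015 + 337/14 = -237873/14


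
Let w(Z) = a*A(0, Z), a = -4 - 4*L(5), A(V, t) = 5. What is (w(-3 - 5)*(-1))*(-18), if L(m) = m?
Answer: -2160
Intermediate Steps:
a = -24 (a = -4 - 4*5 = -4 - 20 = -24)
w(Z) = -120 (w(Z) = -24*5 = -120)
(w(-3 - 5)*(-1))*(-18) = -120*(-1)*(-18) = 120*(-18) = -2160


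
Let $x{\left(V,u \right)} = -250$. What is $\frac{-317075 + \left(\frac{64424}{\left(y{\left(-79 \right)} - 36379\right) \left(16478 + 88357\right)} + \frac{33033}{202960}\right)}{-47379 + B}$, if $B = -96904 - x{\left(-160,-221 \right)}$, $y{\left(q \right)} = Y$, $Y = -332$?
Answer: $\frac{49534153129019687287}{22501163256199454160} \approx 2.2014$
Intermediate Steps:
$y{\left(q \right)} = -332$
$B = -96654$ ($B = -96904 - -250 = -96904 + 250 = -96654$)
$\frac{-317075 + \left(\frac{64424}{\left(y{\left(-79 \right)} - 36379\right) \left(16478 + 88357\right)} + \frac{33033}{202960}\right)}{-47379 + B} = \frac{-317075 + \left(\frac{64424}{\left(-332 - 36379\right) \left(16478 + 88357\right)} + \frac{33033}{202960}\right)}{-47379 - 96654} = \frac{-317075 + \left(\frac{64424}{\left(-36711\right) 104835} + 33033 \cdot \frac{1}{202960}\right)}{-144033} = \left(-317075 + \left(\frac{64424}{-3848597685} + \frac{33033}{202960}\right)\right) \left(- \frac{1}{144033}\right) = \left(-317075 + \left(64424 \left(- \frac{1}{3848597685}\right) + \frac{33033}{202960}\right)\right) \left(- \frac{1}{144033}\right) = \left(-317075 + \left(- \frac{64424}{3848597685} + \frac{33033}{202960}\right)\right) \left(- \frac{1}{144033}\right) = \left(-317075 + \frac{25423530366713}{156222277229520}\right) \left(- \frac{1}{144033}\right) = \left(- \frac{49534153129019687287}{156222277229520}\right) \left(- \frac{1}{144033}\right) = \frac{49534153129019687287}{22501163256199454160}$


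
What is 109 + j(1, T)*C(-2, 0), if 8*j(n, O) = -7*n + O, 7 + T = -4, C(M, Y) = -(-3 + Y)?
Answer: 409/4 ≈ 102.25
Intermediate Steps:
C(M, Y) = 3 - Y
T = -11 (T = -7 - 4 = -11)
j(n, O) = -7*n/8 + O/8 (j(n, O) = (-7*n + O)/8 = (O - 7*n)/8 = -7*n/8 + O/8)
109 + j(1, T)*C(-2, 0) = 109 + (-7/8*1 + (⅛)*(-11))*(3 - 1*0) = 109 + (-7/8 - 11/8)*(3 + 0) = 109 - 9/4*3 = 109 - 27/4 = 409/4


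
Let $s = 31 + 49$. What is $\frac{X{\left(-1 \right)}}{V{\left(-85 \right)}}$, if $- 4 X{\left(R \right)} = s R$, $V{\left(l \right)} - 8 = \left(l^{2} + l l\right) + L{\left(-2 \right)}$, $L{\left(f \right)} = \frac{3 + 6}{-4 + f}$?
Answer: $\frac{40}{28913} \approx 0.0013835$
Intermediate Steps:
$L{\left(f \right)} = \frac{9}{-4 + f}$
$s = 80$
$V{\left(l \right)} = \frac{13}{2} + 2 l^{2}$ ($V{\left(l \right)} = 8 + \left(\left(l^{2} + l l\right) + \frac{9}{-4 - 2}\right) = 8 + \left(\left(l^{2} + l^{2}\right) + \frac{9}{-6}\right) = 8 + \left(2 l^{2} + 9 \left(- \frac{1}{6}\right)\right) = 8 + \left(2 l^{2} - \frac{3}{2}\right) = 8 + \left(- \frac{3}{2} + 2 l^{2}\right) = \frac{13}{2} + 2 l^{2}$)
$X{\left(R \right)} = - 20 R$ ($X{\left(R \right)} = - \frac{80 R}{4} = - 20 R$)
$\frac{X{\left(-1 \right)}}{V{\left(-85 \right)}} = \frac{\left(-20\right) \left(-1\right)}{\frac{13}{2} + 2 \left(-85\right)^{2}} = \frac{20}{\frac{13}{2} + 2 \cdot 7225} = \frac{20}{\frac{13}{2} + 14450} = \frac{20}{\frac{28913}{2}} = 20 \cdot \frac{2}{28913} = \frac{40}{28913}$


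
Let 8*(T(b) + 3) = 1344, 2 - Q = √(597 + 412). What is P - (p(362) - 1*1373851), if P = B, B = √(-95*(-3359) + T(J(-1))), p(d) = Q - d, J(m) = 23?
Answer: 1374211 + √1009 + √319270 ≈ 1.3748e+6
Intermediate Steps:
Q = 2 - √1009 (Q = 2 - √(597 + 412) = 2 - √1009 ≈ -29.765)
T(b) = 165 (T(b) = -3 + (⅛)*1344 = -3 + 168 = 165)
p(d) = 2 - d - √1009 (p(d) = (2 - √1009) - d = 2 - d - √1009)
B = √319270 (B = √(-95*(-3359) + 165) = √(319105 + 165) = √319270 ≈ 565.04)
P = √319270 ≈ 565.04
P - (p(362) - 1*1373851) = √319270 - ((2 - 1*362 - √1009) - 1*1373851) = √319270 - ((2 - 362 - √1009) - 1373851) = √319270 - ((-360 - √1009) - 1373851) = √319270 - (-1374211 - √1009) = √319270 + (1374211 + √1009) = 1374211 + √1009 + √319270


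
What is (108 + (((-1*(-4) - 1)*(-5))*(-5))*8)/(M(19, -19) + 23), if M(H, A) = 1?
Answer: 59/2 ≈ 29.500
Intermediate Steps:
(108 + (((-1*(-4) - 1)*(-5))*(-5))*8)/(M(19, -19) + 23) = (108 + (((-1*(-4) - 1)*(-5))*(-5))*8)/(1 + 23) = (108 + (((4 - 1)*(-5))*(-5))*8)/24 = (108 + ((3*(-5))*(-5))*8)*(1/24) = (108 - 15*(-5)*8)*(1/24) = (108 + 75*8)*(1/24) = (108 + 600)*(1/24) = 708*(1/24) = 59/2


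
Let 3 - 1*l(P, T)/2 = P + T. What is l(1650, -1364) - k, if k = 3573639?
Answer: -3574205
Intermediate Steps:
l(P, T) = 6 - 2*P - 2*T (l(P, T) = 6 - 2*(P + T) = 6 + (-2*P - 2*T) = 6 - 2*P - 2*T)
l(1650, -1364) - k = (6 - 2*1650 - 2*(-1364)) - 1*3573639 = (6 - 3300 + 2728) - 3573639 = -566 - 3573639 = -3574205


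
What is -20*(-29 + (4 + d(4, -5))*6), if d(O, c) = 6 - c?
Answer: -1220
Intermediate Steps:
-20*(-29 + (4 + d(4, -5))*6) = -20*(-29 + (4 + (6 - 1*(-5)))*6) = -20*(-29 + (4 + (6 + 5))*6) = -20*(-29 + (4 + 11)*6) = -20*(-29 + 15*6) = -20*(-29 + 90) = -20*61 = -1220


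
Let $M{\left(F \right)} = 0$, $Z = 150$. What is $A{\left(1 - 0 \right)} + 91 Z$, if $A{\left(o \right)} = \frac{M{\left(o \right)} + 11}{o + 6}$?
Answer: $\frac{95561}{7} \approx 13652.0$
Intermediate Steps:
$A{\left(o \right)} = \frac{11}{6 + o}$ ($A{\left(o \right)} = \frac{0 + 11}{o + 6} = \frac{11}{6 + o}$)
$A{\left(1 - 0 \right)} + 91 Z = \frac{11}{6 + \left(1 - 0\right)} + 91 \cdot 150 = \frac{11}{6 + \left(1 + 0\right)} + 13650 = \frac{11}{6 + 1} + 13650 = \frac{11}{7} + 13650 = \frac{95561}{7}$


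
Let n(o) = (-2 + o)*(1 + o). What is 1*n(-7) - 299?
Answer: -245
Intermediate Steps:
n(o) = (1 + o)*(-2 + o)
1*n(-7) - 299 = 1*(-2 + (-7)**2 - 1*(-7)) - 299 = 1*(-2 + 49 + 7) - 299 = 1*54 - 299 = 54 - 299 = -245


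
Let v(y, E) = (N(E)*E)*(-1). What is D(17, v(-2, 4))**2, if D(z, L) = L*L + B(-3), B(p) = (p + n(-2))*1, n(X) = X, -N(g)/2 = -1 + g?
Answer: 326041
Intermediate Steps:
N(g) = 2 - 2*g (N(g) = -2*(-1 + g) = 2 - 2*g)
v(y, E) = -E*(2 - 2*E) (v(y, E) = ((2 - 2*E)*E)*(-1) = (E*(2 - 2*E))*(-1) = -E*(2 - 2*E))
B(p) = -2 + p (B(p) = (p - 2)*1 = (-2 + p)*1 = -2 + p)
D(z, L) = -5 + L**2 (D(z, L) = L*L + (-2 - 3) = L**2 - 5 = -5 + L**2)
D(17, v(-2, 4))**2 = (-5 + (2*4*(-1 + 4))**2)**2 = (-5 + (2*4*3)**2)**2 = (-5 + 24**2)**2 = (-5 + 576)**2 = 571**2 = 326041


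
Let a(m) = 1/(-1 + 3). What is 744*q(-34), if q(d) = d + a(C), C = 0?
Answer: -24924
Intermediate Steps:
a(m) = ½ (a(m) = 1/2 = ½)
q(d) = ½ + d (q(d) = d + ½ = ½ + d)
744*q(-34) = 744*(½ - 34) = 744*(-67/2) = -24924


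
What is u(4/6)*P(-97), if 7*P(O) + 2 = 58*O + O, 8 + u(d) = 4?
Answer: 22900/7 ≈ 3271.4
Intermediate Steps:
u(d) = -4 (u(d) = -8 + 4 = -4)
P(O) = -2/7 + 59*O/7 (P(O) = -2/7 + (58*O + O)/7 = -2/7 + (59*O)/7 = -2/7 + 59*O/7)
u(4/6)*P(-97) = -4*(-2/7 + (59/7)*(-97)) = -4*(-2/7 - 5723/7) = -4*(-5725/7) = 22900/7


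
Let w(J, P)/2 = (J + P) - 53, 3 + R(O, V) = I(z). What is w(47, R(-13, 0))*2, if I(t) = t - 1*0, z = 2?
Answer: -28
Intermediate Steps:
I(t) = t (I(t) = t + 0 = t)
R(O, V) = -1 (R(O, V) = -3 + 2 = -1)
w(J, P) = -106 + 2*J + 2*P (w(J, P) = 2*((J + P) - 53) = 2*(-53 + J + P) = -106 + 2*J + 2*P)
w(47, R(-13, 0))*2 = (-106 + 2*47 + 2*(-1))*2 = (-106 + 94 - 2)*2 = -14*2 = -28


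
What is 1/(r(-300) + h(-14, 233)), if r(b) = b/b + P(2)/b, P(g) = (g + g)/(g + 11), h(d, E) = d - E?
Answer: -975/239851 ≈ -0.0040650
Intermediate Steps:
P(g) = 2*g/(11 + g) (P(g) = (2*g)/(11 + g) = 2*g/(11 + g))
r(b) = 1 + 4/(13*b) (r(b) = b/b + (2*2/(11 + 2))/b = 1 + (2*2/13)/b = 1 + (2*2*(1/13))/b = 1 + 4/(13*b))
1/(r(-300) + h(-14, 233)) = 1/((4/13 - 300)/(-300) + (-14 - 1*233)) = 1/(-1/300*(-3896/13) + (-14 - 233)) = 1/(974/975 - 247) = 1/(-239851/975) = -975/239851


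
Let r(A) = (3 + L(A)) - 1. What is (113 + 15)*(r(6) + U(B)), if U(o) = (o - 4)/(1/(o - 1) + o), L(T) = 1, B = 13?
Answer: 74112/157 ≈ 472.05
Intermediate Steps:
r(A) = 3 (r(A) = (3 + 1) - 1 = 4 - 1 = 3)
U(o) = (-4 + o)/(o + 1/(-1 + o)) (U(o) = (-4 + o)/(1/(-1 + o) + o) = (-4 + o)/(o + 1/(-1 + o)))
(113 + 15)*(r(6) + U(B)) = (113 + 15)*(3 + (4 + 13**2 - 5*13)/(1 + 13**2 - 1*13)) = 128*(3 + (4 + 169 - 65)/(1 + 169 - 13)) = 128*(3 + 108/157) = 128*(579/157) = 74112/157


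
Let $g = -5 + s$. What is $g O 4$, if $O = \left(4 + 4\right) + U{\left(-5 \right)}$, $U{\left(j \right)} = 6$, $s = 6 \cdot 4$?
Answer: $1064$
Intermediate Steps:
$s = 24$
$g = 19$ ($g = -5 + 24 = 19$)
$O = 14$ ($O = \left(4 + 4\right) + 6 = 8 + 6 = 14$)
$g O 4 = 19 \cdot 14 \cdot 4 = 266 \cdot 4 = 1064$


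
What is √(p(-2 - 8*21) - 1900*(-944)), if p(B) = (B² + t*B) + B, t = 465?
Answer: 4*√108955 ≈ 1320.3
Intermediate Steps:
p(B) = B² + 466*B (p(B) = (B² + 465*B) + B = B² + 466*B)
√(p(-2 - 8*21) - 1900*(-944)) = √((-2 - 8*21)*(466 + (-2 - 8*21)) - 1900*(-944)) = √((-2 - 168)*(466 + (-2 - 168)) + 1793600) = √(-170*(466 - 170) + 1793600) = √(-170*296 + 1793600) = √(-50320 + 1793600) = √1743280 = 4*√108955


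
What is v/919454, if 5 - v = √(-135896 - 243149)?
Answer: 5/919454 - 43*I*√205/919454 ≈ 5.438e-6 - 0.0006696*I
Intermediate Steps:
v = 5 - 43*I*√205 (v = 5 - √(-135896 - 243149) = 5 - √(-379045) = 5 - 43*I*√205 ≈ 5.0 - 615.67*I)
v/919454 = (5 - 43*I*√205)/919454 = (5 - 43*I*√205)*(1/919454) = 5/919454 - 43*I*√205/919454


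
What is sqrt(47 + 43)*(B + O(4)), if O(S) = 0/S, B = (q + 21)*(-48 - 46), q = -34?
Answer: 3666*sqrt(10) ≈ 11593.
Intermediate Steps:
B = 1222 (B = (-34 + 21)*(-48 - 46) = -13*(-94) = 1222)
O(S) = 0
sqrt(47 + 43)*(B + O(4)) = sqrt(47 + 43)*(1222 + 0) = sqrt(90)*1222 = (3*sqrt(10))*1222 = 3666*sqrt(10)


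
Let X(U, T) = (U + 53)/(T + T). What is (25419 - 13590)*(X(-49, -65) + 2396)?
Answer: 1842224802/65 ≈ 2.8342e+7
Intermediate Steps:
X(U, T) = (53 + U)/(2*T) (X(U, T) = (53 + U)/((2*T)) = (53 + U)*(1/(2*T)) = (53 + U)/(2*T))
(25419 - 13590)*(X(-49, -65) + 2396) = (25419 - 13590)*((½)*(53 - 49)/(-65) + 2396) = 11829*((½)*(-1/65)*4 + 2396) = 11829*(-2/65 + 2396) = 11829*(155738/65) = 1842224802/65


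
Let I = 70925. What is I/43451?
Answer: 70925/43451 ≈ 1.6323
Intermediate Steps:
I/43451 = 70925/43451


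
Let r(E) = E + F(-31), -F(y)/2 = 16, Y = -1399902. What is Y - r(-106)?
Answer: -1399764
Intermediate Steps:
F(y) = -32 (F(y) = -2*16 = -32)
r(E) = -32 + E (r(E) = E - 32 = -32 + E)
Y - r(-106) = -1399902 - (-32 - 106) = -1399902 - 1*(-138) = -1399902 + 138 = -1399764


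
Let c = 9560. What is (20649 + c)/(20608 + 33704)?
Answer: 30209/54312 ≈ 0.55621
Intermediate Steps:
(20649 + c)/(20608 + 33704) = (20649 + 9560)/(20608 + 33704) = 30209/54312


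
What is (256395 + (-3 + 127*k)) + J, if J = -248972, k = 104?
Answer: 20628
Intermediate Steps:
(256395 + (-3 + 127*k)) + J = (256395 + (-3 + 127*104)) - 248972 = (256395 + (-3 + 13208)) - 248972 = (256395 + 13205) - 248972 = 269600 - 248972 = 20628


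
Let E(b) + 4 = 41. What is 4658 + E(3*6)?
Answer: 4695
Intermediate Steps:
E(b) = 37 (E(b) = -4 + 41 = 37)
4658 + E(3*6) = 4658 + 37 = 4695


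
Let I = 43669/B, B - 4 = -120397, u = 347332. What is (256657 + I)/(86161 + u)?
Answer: 30899662532/52189522749 ≈ 0.59207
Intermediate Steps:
B = -120393 (B = 4 - 120397 = -120393)
I = -43669/120393 (I = 43669/(-120393) = 43669*(-1/120393) = -43669/120393 ≈ -0.36272)
(256657 + I)/(86161 + u) = (256657 - 43669/120393)/(86161 + 347332) = (30899662532/120393)/433493 = (30899662532/120393)*(1/433493) = 30899662532/52189522749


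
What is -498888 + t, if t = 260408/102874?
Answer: -25661171852/51437 ≈ -4.9889e+5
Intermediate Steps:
t = 130204/51437 (t = 260408*(1/102874) = 130204/51437 ≈ 2.5313)
-498888 + t = -498888 + 130204/51437 = -25661171852/51437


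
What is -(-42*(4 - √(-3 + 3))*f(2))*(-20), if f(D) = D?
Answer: -6720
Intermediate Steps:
-(-42*(4 - √(-3 + 3))*f(2))*(-20) = -(-42*(4 - √(-3 + 3))*2)*(-20) = -(-42*(4 - √0)*2)*(-20) = -(-42*(4 - 1*0)*2)*(-20) = -(-42*(4 + 0)*2)*(-20) = -(-168*2)*(-20) = -(-42*8)*(-20) = -(-336)*(-20) = -1*6720 = -6720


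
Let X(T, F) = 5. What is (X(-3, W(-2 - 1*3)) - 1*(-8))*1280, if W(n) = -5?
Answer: 16640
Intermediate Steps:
(X(-3, W(-2 - 1*3)) - 1*(-8))*1280 = (5 - 1*(-8))*1280 = (5 + 8)*1280 = 13*1280 = 16640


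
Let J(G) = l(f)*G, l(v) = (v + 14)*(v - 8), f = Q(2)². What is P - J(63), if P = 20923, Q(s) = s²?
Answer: 5803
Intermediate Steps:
f = 16 (f = (2²)² = 4² = 16)
l(v) = (-8 + v)*(14 + v) (l(v) = (14 + v)*(-8 + v) = (-8 + v)*(14 + v))
J(G) = 240*G (J(G) = (-112 + 16² + 6*16)*G = (-112 + 256 + 96)*G = 240*G)
P - J(63) = 20923 - 240*63 = 20923 - 1*15120 = 20923 - 15120 = 5803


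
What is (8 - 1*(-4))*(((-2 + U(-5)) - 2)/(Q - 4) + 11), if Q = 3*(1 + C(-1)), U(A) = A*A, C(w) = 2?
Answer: 912/5 ≈ 182.40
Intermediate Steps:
U(A) = A²
Q = 9 (Q = 3*(1 + 2) = 3*3 = 9)
(8 - 1*(-4))*(((-2 + U(-5)) - 2)/(Q - 4) + 11) = (8 - 1*(-4))*(((-2 + (-5)²) - 2)/(9 - 4) + 11) = (8 + 4)*(((-2 + 25) - 2)/5 + 11) = 12*((23 - 2)*(⅕) + 11) = 12*(21*(⅕) + 11) = 12*(21/5 + 11) = 12*(76/5) = 912/5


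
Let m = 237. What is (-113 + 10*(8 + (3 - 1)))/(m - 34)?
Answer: -13/203 ≈ -0.064039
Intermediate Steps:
(-113 + 10*(8 + (3 - 1)))/(m - 34) = (-113 + 10*(8 + (3 - 1)))/(237 - 34) = (-113 + 10*(8 + 2))/203 = (-113 + 10*10)*(1/203) = (-113 + 100)*(1/203) = -13*1/203 = -13/203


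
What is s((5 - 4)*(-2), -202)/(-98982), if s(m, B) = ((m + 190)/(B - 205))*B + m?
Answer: -18581/20142837 ≈ -0.00092246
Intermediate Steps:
s(m, B) = m + B*(190 + m)/(-205 + B) (s(m, B) = ((190 + m)/(-205 + B))*B + m = B*(190 + m)/(-205 + B) + m = m + B*(190 + m)/(-205 + B))
s((5 - 4)*(-2), -202)/(-98982) = ((-205*(5 - 4)*(-2) + 190*(-202) + 2*(-202)*((5 - 4)*(-2)))/(-205 - 202))/(-98982) = ((-205*(-2) - 38380 + 2*(-202)*(1*(-2)))/(-407))*(-1/98982) = -(-205*(-2) - 38380 + 2*(-202)*(-2))/407*(-1/98982) = -(410 - 38380 + 808)/407*(-1/98982) = -1/407*(-37162)*(-1/98982) = (37162/407)*(-1/98982) = -18581/20142837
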